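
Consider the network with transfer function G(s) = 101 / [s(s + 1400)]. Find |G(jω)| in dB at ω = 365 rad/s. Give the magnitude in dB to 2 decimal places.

|j365 + 1400| = √(365² + 1400²) = 1447
|j365| = 365
|G(j365)| = 101 / (1447 × 365) = 0.00019126
20 log₁₀(0.00019126) = -74.368 dB

-74.37 dB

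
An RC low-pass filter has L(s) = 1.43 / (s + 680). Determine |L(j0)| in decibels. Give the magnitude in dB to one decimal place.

L(0) = 1.43 / 680 = 0.0021029
20 log₁₀(0.0021029) = -53.54 dB

-53.5 dB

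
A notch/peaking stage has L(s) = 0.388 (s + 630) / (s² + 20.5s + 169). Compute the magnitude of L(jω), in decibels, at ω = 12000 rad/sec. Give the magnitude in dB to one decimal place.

|j12000 + 630| = √(12000² + 630²) = 1.202e+04
|(j12000)² + 20.5(j12000) + 169| = |-1.44e+08 + j2.46e+05| = 1.44e+08
|L(j12000)| = 0.388 × 1.202e+04 / 1.44e+08 = 3.2378e-05
20 log₁₀(3.2378e-05) = -89.80 dB

-89.8 dB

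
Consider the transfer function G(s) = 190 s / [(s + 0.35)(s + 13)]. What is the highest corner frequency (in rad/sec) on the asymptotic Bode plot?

13 rad/sec

Break frequencies occur at each pole and zero magnitude: 0.35 rad/sec, 13 rad/sec.
The highest is 13 rad/sec.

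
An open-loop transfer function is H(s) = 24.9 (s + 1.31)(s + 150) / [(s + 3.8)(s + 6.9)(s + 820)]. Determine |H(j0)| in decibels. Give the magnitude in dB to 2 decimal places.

H(0) = 24.9 × 1.31 × 150 / (3.8 × 6.9 × 820) = 0.22757
20 log₁₀(0.22757) = -12.858 dB

-12.86 dB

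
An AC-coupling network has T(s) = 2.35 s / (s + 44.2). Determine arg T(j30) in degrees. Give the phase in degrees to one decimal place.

55.8°

∠(j30) = 90.00°
∠(j30 + 44.2) = arctan(30/44.2) = 34.17°
∠T(j30) = 90.00° − 34.17° = 55.83°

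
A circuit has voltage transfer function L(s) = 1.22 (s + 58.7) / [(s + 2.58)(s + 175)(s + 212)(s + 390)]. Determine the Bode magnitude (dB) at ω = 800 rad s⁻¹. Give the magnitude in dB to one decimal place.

|j800 + 58.7| = √(800² + 58.7²) = 802.2
|j800 + 2.58| = √(800² + 2.58²) = 800
|j800 + 175| = √(800² + 175²) = 818.9
|j800 + 212| = √(800² + 212²) = 827.6
|j800 + 390| = √(800² + 390²) = 890
|L(j800)| = 1.22 × 802.2 / (800 × 818.9 × 827.6 × 890) = 2.028e-09
20 log₁₀(2.028e-09) = -173.86 dB

-173.9 dB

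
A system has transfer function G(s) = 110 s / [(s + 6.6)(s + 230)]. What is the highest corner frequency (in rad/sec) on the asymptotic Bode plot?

230 rad/sec

Break frequencies occur at each pole and zero magnitude: 6.6 rad/sec, 230 rad/sec.
The highest is 230 rad/sec.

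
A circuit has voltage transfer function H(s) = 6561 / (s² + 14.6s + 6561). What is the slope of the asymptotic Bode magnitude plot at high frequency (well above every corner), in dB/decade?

With 0 zeros and 2 poles, the high-frequency asymptotic slope is 20 × (0 − 2) = -40 dB/decade.

-40 dB/decade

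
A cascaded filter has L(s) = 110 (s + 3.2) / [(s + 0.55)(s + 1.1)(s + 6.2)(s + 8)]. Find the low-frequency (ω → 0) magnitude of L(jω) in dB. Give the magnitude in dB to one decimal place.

L(0) = 110 × 3.2 / (0.55 × 1.1 × 6.2 × 8) = 11.73
20 log₁₀(11.73) = 21.39 dB

21.4 dB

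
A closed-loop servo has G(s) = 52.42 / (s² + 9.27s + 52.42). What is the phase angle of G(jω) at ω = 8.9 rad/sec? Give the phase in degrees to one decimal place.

-108.0°

∠[(j8.9)² + 9.27(j8.9) + 52.42] = ∠[-26.79 + j82.503] = 107.99°
∠G(j8.9) = −107.99° = -107.99°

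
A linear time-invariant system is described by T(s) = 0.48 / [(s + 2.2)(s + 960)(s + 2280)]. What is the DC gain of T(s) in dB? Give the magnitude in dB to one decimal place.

-140.0 dB

T(0) = 0.48 / (2.2 × 960 × 2280) = 9.9681e-08
20 log₁₀(9.9681e-08) = -140.03 dB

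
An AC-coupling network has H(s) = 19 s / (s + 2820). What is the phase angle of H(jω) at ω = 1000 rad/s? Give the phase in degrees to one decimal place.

∠(j1000) = 90.00°
∠(j1000 + 2820) = arctan(1000/2820) = 19.53°
∠H(j1000) = 90.00° − 19.53° = 70.47°

70.5°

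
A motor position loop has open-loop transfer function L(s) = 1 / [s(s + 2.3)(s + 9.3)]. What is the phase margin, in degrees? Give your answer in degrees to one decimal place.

88.5°

Gain crossover: |L(jω)| = 1 at ω ≈ 0.0467 rad/s.
∠L(j0.0467) = −90° − arctan(0.0467/2.3) − arctan(0.0467/9.3) ≈ -91.45°
PM = 180° + (-91.45°) = 88.55°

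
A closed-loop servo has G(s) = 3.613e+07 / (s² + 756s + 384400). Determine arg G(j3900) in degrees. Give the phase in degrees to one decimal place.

-168.8°

∠[(j3900)² + 756(j3900) + 384400] = ∠[-1.4826e+07 + j2.9484e+06] = 168.75°
∠G(j3900) = −168.75° = -168.75°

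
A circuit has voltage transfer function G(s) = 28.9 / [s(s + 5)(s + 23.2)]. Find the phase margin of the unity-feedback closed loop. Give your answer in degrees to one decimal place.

Gain crossover: |G(jω)| = 1 at ω ≈ 0.249 rad/sec.
∠G(j0.249) = −90° − arctan(0.249/5) − arctan(0.249/23.2) ≈ -93.46°
PM = 180° + (-93.46°) = 86.54°

86.5 deg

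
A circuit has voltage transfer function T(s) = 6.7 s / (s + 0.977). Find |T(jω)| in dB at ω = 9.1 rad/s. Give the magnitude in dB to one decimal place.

|j9.1| = 9.1
|j9.1 + 0.977| = √(9.1² + 0.977²) = 9.152
|T(j9.1)| = 6.7 × 9.1 / 9.152 = 6.6617
20 log₁₀(6.6617) = 16.47 dB

16.5 dB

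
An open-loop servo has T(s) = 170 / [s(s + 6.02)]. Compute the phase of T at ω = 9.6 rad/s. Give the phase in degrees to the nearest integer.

-148°

∠(j9.6 + 6.02) = arctan(9.6/6.02) = 57.91°
∠(j9.6) = 90.00°
∠T(j9.6) = − (57.91° + 90.00°) = -147.91°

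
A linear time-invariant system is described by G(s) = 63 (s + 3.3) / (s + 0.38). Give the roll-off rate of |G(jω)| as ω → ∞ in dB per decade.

With 1 zero and 1 pole, the high-frequency asymptotic slope is 20 × (1 − 1) = 0 dB/decade.

0 dB/decade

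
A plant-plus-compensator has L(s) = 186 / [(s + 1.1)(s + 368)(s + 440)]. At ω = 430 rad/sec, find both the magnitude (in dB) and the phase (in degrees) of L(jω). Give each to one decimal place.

|L| = -118.1 dB, ∠L = -183.6 deg

|j430 + 1.1| = √(430² + 1.1²) = 430
|j430 + 368| = √(430² + 368²) = 566
|j430 + 440| = √(430² + 440²) = 615.2
|L(j430)| = 186 / (430 × 566 × 615.2) = 1.2423e-06
20 log₁₀(1.2423e-06) = -118.12 dB
∠(j430 + 1.1) = arctan(430/1.1) = 89.85°
∠(j430 + 368) = arctan(430/368) = 49.44°
∠(j430 + 440) = arctan(430/440) = 44.34°
∠L(j430) = − (89.85° + 49.44° + 44.34°) = -183.64°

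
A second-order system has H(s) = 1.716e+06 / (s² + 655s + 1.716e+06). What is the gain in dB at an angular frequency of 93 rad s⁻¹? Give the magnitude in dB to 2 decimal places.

|(j93)² + 655(j93) + 1.716e+06| = |1.7074e+06 + j60915| = 1.708e+06
|H(j93)| = 1.716e+06 / 1.708e+06 = 1.0044
20 log₁₀(1.0044) = 0.038 dB

0.04 dB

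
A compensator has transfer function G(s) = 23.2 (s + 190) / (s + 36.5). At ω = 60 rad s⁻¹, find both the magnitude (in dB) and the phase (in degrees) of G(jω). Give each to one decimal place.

|G| = 36.4 dB, ∠G = -41.2°

|j60 + 190| = √(60² + 190²) = 199.2
|j60 + 36.5| = √(60² + 36.5²) = 70.23
|G(j60)| = 23.2 × 199.2 / 70.23 = 65.82
20 log₁₀(65.82) = 36.37 dB
∠(j60 + 190) = arctan(60/190) = 17.53°
∠(j60 + 36.5) = arctan(60/36.5) = 58.69°
∠G(j60) = 17.53° − 58.69° = -41.16°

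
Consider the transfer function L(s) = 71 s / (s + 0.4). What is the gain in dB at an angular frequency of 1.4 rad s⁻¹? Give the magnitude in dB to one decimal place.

|j1.4| = 1.4
|j1.4 + 0.4| = √(1.4² + 0.4²) = 1.456
|L(j1.4)| = 71 × 1.4 / 1.456 = 68.268
20 log₁₀(68.268) = 36.68 dB

36.7 dB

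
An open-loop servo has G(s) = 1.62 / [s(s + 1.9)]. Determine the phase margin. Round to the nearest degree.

Gain crossover: |G(jω)| = 1 at ω ≈ 0.788 rad/sec.
∠G(j0.788) = −90° − arctan(0.788/1.9) ≈ -112.52°
PM = 180° + (-112.52°) = 67.48°

67°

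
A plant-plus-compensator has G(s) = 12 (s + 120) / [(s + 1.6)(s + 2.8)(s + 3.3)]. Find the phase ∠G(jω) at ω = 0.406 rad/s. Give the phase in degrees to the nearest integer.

∠(j0.406 + 120) = arctan(0.406/120) = 0.19°
∠(j0.406 + 1.6) = arctan(0.406/1.6) = 14.24°
∠(j0.406 + 2.8) = arctan(0.406/2.8) = 8.25°
∠(j0.406 + 3.3) = arctan(0.406/3.3) = 7.01°
∠G(j0.406) = 0.19° − (14.24° + 8.25° + 7.01°) = -29.31°

-29°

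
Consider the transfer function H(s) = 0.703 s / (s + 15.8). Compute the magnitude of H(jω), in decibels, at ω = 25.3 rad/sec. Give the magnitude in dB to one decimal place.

|j25.3| = 25.3
|j25.3 + 15.8| = √(25.3² + 15.8²) = 29.83
|H(j25.3)| = 0.703 × 25.3 / 29.83 = 0.59628
20 log₁₀(0.59628) = -4.49 dB

-4.5 dB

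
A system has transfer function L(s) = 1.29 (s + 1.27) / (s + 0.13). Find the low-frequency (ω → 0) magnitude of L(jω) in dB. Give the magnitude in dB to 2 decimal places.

22.01 dB

L(0) = 1.29 × 1.27 / 0.13 = 12.602
20 log₁₀(12.602) = 22.009 dB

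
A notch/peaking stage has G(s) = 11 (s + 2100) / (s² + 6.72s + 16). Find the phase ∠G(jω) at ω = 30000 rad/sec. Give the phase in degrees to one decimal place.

∠(j30000 + 2100) = arctan(30000/2100) = 86.00°
∠[(j30000)² + 6.72(j30000) + 16] = ∠[-9e+08 + j2.016e+05] = 179.99°
∠G(j30000) = 86.00° − 179.99° = -93.99°

-94.0 deg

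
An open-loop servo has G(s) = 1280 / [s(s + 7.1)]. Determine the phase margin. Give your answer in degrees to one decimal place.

11.3°

Gain crossover: |G(jω)| = 1 at ω ≈ 35.4 rad/s.
∠G(j35.4) = −90° − arctan(35.4/7.1) ≈ -168.67°
PM = 180° + (-168.67°) = 11.33°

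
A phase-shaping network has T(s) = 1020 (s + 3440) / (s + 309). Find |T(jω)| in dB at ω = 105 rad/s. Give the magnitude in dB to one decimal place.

80.6 dB

|j105 + 3440| = √(105² + 3440²) = 3442
|j105 + 309| = √(105² + 309²) = 326.4
|T(j105)| = 1020 × 3442 / 326.4 = 10757
20 log₁₀(10757) = 80.63 dB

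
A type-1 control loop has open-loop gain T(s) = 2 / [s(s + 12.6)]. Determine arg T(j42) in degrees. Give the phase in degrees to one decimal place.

-163.3°

∠(j42 + 12.6) = arctan(42/12.6) = 73.30°
∠(j42) = 90.00°
∠T(j42) = − (73.30° + 90.00°) = -163.30°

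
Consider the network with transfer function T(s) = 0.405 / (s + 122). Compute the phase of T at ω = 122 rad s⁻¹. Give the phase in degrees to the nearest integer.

∠(j122 + 122) = arctan(122/122) = 45.00°
∠T(j122) = −45.00° = -45.00°

-45°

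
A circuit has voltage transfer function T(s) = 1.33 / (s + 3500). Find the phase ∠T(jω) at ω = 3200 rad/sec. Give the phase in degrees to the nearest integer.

∠(j3200 + 3500) = arctan(3200/3500) = 42.44°
∠T(j3200) = −42.44° = -42.44°

-42°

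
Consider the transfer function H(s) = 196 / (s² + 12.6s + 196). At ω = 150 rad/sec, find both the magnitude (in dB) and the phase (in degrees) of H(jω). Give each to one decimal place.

|H| = -41.2 dB, ∠H = -175.2°

|(j150)² + 12.6(j150) + 196| = |-22304 + j1890| = 2.238e+04
|H(j150)| = 196 / 2.238e+04 = 0.0087563
20 log₁₀(0.0087563) = -41.15 dB
∠[(j150)² + 12.6(j150) + 196] = ∠[-22304 + j1890] = 175.16°
∠H(j150) = −175.16° = -175.16°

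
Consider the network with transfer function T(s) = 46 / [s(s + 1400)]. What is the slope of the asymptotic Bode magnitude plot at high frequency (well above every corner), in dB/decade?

-40 dB/decade

With 0 zeros and 2 poles, the high-frequency asymptotic slope is 20 × (0 − 2) = -40 dB/decade.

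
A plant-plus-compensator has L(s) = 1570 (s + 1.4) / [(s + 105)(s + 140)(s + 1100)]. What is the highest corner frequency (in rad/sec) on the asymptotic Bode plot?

1100 rad/sec

Break frequencies occur at each pole and zero magnitude: 1.4 rad/sec, 105 rad/sec, 140 rad/sec, 1100 rad/sec.
The highest is 1100 rad/sec.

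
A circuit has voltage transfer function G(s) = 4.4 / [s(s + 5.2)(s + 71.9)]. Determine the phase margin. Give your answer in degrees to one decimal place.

89.9 deg

Gain crossover: |G(jω)| = 1 at ω ≈ 0.0118 rad s⁻¹.
∠G(j0.0118) = −90° − arctan(0.0118/5.2) − arctan(0.0118/71.9) ≈ -90.14°
PM = 180° + (-90.14°) = 89.86°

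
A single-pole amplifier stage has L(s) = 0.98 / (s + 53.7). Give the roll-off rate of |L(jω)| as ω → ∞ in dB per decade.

With 0 zeros and 1 pole, the high-frequency asymptotic slope is 20 × (0 − 1) = -20 dB/decade.

-20 dB/decade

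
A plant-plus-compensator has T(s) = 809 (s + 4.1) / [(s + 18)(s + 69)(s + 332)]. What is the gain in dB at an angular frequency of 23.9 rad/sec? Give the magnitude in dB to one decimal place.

|j23.9 + 4.1| = √(23.9² + 4.1²) = 24.25
|j23.9 + 18| = √(23.9² + 18²) = 29.92
|j23.9 + 69| = √(23.9² + 69²) = 73.02
|j23.9 + 332| = √(23.9² + 332²) = 332.9
|T(j23.9)| = 809 × 24.25 / (29.92 × 73.02 × 332.9) = 0.026975
20 log₁₀(0.026975) = -31.38 dB

-31.4 dB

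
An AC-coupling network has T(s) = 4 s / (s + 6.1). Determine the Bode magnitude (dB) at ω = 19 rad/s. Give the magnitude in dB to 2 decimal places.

11.62 dB

|j19| = 19
|j19 + 6.1| = √(19² + 6.1²) = 19.96
|T(j19)| = 4 × 19 / 19.96 = 3.8085
20 log₁₀(3.8085) = 11.615 dB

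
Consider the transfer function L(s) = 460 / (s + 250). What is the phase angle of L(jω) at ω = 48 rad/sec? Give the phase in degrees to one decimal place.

∠(j48 + 250) = arctan(48/250) = 10.87°
∠L(j48) = −10.87° = -10.87°

-10.9 deg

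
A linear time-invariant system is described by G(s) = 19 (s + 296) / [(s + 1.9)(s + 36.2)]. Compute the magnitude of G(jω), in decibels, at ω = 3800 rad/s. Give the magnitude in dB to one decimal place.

|j3800 + 296| = √(3800² + 296²) = 3812
|j3800 + 1.9| = √(3800² + 1.9²) = 3800
|j3800 + 36.2| = √(3800² + 36.2²) = 3800
|G(j3800)| = 19 × 3812 / (3800 × 3800) = 0.0050149
20 log₁₀(0.0050149) = -45.99 dB

-46.0 dB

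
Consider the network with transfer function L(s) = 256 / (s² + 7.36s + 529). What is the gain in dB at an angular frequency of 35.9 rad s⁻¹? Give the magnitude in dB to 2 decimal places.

|(j35.9)² + 7.36(j35.9) + 529| = |-759.81 + j264.22| = 804.4
|L(j35.9)| = 256 / 804.4 = 0.31823
20 log₁₀(0.31823) = -9.945 dB

-9.95 dB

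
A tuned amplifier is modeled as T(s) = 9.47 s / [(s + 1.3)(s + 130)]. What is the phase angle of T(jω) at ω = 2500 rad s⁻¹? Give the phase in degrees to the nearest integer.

∠(j2500) = 90.00°
∠(j2500 + 1.3) = arctan(2500/1.3) = 89.97°
∠(j2500 + 130) = arctan(2500/130) = 87.02°
∠T(j2500) = 90.00° − (89.97° + 87.02°) = -86.99°

-87°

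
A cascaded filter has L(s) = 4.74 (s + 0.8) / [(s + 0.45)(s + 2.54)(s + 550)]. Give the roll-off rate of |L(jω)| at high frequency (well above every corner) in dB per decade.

-40 dB/decade

With 1 zero and 3 poles, the high-frequency asymptotic slope is 20 × (1 − 3) = -40 dB/decade.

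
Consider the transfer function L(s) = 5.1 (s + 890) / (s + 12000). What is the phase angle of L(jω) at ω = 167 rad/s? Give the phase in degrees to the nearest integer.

∠(j167 + 890) = arctan(167/890) = 10.63°
∠(j167 + 12000) = arctan(167/12000) = 0.80°
∠L(j167) = 10.63° − 0.80° = 9.83°

10°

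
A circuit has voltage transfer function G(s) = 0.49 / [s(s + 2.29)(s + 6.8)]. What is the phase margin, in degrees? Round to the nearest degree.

89°

Gain crossover: |G(jω)| = 1 at ω ≈ 0.0315 rad/s.
∠G(j0.0315) = −90° − arctan(0.0315/2.29) − arctan(0.0315/6.8) ≈ -91.05°
PM = 180° + (-91.05°) = 88.95°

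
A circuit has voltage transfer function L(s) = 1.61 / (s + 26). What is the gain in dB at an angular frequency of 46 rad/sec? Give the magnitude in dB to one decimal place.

-30.3 dB

|j46 + 26| = √(46² + 26²) = 52.84
|L(j46)| = 1.61 / 52.84 = 0.03047
20 log₁₀(0.03047) = -30.32 dB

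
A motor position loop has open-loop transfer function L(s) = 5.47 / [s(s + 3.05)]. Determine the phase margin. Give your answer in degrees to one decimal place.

Gain crossover: |L(jω)| = 1 at ω ≈ 1.59 rad/sec.
∠L(j1.59) = −90° − arctan(1.59/3.05) ≈ -117.54°
PM = 180° + (-117.54°) = 62.46°

62.5°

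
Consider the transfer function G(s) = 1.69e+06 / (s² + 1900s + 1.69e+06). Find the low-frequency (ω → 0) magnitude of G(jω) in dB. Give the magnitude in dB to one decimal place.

G(0) = 1.69e+06 / 1.69e+06 = 1
20 log₁₀(1) = 0.00 dB

0.0 dB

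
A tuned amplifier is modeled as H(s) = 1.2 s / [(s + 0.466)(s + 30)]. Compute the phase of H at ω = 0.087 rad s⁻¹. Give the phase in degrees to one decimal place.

79.3°

∠(j0.087) = 90.00°
∠(j0.087 + 0.466) = arctan(0.087/0.466) = 10.58°
∠(j0.087 + 30) = arctan(0.087/30) = 0.17°
∠H(j0.087) = 90.00° − (10.58° + 0.17°) = 79.26°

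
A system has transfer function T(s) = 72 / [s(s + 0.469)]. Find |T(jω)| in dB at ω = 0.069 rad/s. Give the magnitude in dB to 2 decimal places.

|j0.069 + 0.469| = √(0.069² + 0.469²) = 0.474
|j0.069| = 0.069
|T(j0.069)| = 72 / (0.474 × 0.069) = 2201.2
20 log₁₀(2201.2) = 66.853 dB

66.85 dB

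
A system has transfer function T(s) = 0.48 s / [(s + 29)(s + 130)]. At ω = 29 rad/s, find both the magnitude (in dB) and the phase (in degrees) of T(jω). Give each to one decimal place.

|T| = -51.9 dB, ∠T = 32.4 deg

|j29| = 29
|j29 + 29| = √(29² + 29²) = 41.01
|j29 + 130| = √(29² + 130²) = 133.2
|T(j29)| = 0.48 × 29 / (41.01 × 133.2) = 0.0025482
20 log₁₀(0.0025482) = -51.88 dB
∠(j29) = 90.00°
∠(j29 + 29) = arctan(29/29) = 45.00°
∠(j29 + 130) = arctan(29/130) = 12.58°
∠T(j29) = 90.00° − (45.00° + 12.58°) = 32.42°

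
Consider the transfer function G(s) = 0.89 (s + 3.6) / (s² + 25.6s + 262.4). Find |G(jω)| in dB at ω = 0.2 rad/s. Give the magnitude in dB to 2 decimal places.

|j0.2 + 3.6| = √(0.2² + 3.6²) = 3.606
|(j0.2)² + 25.6(j0.2) + 262.4| = |262.36 + j5.12| = 262.4
|G(j0.2)| = 0.89 × 3.606 / 262.4 = 0.012229
20 log₁₀(0.012229) = -38.252 dB

-38.25 dB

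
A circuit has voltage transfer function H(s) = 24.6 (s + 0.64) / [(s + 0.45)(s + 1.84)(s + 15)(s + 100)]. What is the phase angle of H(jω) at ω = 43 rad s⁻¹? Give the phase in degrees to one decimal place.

-181.8°

∠(j43 + 0.64) = arctan(43/0.64) = 89.15°
∠(j43 + 0.45) = arctan(43/0.45) = 89.40°
∠(j43 + 1.84) = arctan(43/1.84) = 87.55°
∠(j43 + 15) = arctan(43/15) = 70.77°
∠(j43 + 100) = arctan(43/100) = 23.27°
∠H(j43) = 89.15° − (89.40° + 87.55° + 70.77° + 23.27°) = -181.84°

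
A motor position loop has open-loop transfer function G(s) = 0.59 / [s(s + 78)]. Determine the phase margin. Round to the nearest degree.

90°

Gain crossover: |G(jω)| = 1 at ω ≈ 0.00756 rad/s.
∠G(j0.00756) = −90° − arctan(0.00756/78) ≈ -90.01°
PM = 180° + (-90.01°) = 89.99°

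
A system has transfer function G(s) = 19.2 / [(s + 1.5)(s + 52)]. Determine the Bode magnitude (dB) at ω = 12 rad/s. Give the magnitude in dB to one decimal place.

-30.5 dB

|j12 + 1.5| = √(12² + 1.5²) = 12.09
|j12 + 52| = √(12² + 52²) = 53.37
|G(j12)| = 19.2 / (12.09 × 53.37) = 0.02975
20 log₁₀(0.02975) = -30.53 dB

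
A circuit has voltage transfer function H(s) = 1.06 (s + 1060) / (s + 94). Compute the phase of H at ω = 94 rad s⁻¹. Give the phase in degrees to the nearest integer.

-40°

∠(j94 + 1060) = arctan(94/1060) = 5.07°
∠(j94 + 94) = arctan(94/94) = 45.00°
∠H(j94) = 5.07° − 45.00° = -39.93°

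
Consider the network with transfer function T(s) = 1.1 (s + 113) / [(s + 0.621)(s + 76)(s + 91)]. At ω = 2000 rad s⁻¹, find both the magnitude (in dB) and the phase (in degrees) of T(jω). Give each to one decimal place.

|T| = -131.2 dB, ∠T = -178.4°

|j2000 + 113| = √(2000² + 113²) = 2003
|j2000 + 0.621| = √(2000² + 0.621²) = 2000
|j2000 + 76| = √(2000² + 76²) = 2001
|j2000 + 91| = √(2000² + 91²) = 2002
|T(j2000)| = 1.1 × 2003 / (2000 × 2001 × 2002) = 2.7496e-07
20 log₁₀(2.7496e-07) = -131.21 dB
∠(j2000 + 113) = arctan(2000/113) = 86.77°
∠(j2000 + 0.621) = arctan(2000/0.621) = 89.98°
∠(j2000 + 76) = arctan(2000/76) = 87.82°
∠(j2000 + 91) = arctan(2000/91) = 87.39°
∠T(j2000) = 86.77° − (89.98° + 87.82° + 87.39°) = -178.43°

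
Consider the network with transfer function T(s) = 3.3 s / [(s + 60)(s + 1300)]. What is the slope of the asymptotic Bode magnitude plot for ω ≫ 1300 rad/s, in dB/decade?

With 1 zero and 2 poles, the high-frequency asymptotic slope is 20 × (1 − 2) = -20 dB/decade.

-20 dB/decade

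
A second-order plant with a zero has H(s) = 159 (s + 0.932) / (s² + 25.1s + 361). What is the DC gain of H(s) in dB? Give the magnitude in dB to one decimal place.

H(0) = 159 × 0.932 / 361 = 0.41049
20 log₁₀(0.41049) = -7.73 dB

-7.7 dB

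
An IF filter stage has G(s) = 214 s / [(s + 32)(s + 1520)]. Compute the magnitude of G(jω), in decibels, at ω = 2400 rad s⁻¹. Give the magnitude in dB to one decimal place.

|j2400| = 2400
|j2400 + 32| = √(2400² + 32²) = 2400
|j2400 + 1520| = √(2400² + 1520²) = 2841
|G(j2400)| = 214 × 2400 / (2400 × 2841) = 0.075323
20 log₁₀(0.075323) = -22.46 dB

-22.5 dB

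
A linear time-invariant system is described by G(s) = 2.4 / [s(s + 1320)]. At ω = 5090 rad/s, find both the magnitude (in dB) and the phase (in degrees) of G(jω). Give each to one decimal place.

|j5090 + 1320| = √(5090² + 1320²) = 5258
|j5090| = 5090
|G(j5090)| = 2.4 / (5258 × 5090) = 8.9669e-08
20 log₁₀(8.9669e-08) = -140.95 dB
∠(j5090 + 1320) = arctan(5090/1320) = 75.46°
∠(j5090) = 90.00°
∠G(j5090) = − (75.46° + 90.00°) = -165.46°

|G| = -140.9 dB, ∠G = -165.5°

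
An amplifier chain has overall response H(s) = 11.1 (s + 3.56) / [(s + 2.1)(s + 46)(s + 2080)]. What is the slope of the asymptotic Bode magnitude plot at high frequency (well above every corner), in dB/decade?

-40 dB/decade

With 1 zero and 3 poles, the high-frequency asymptotic slope is 20 × (1 − 3) = -40 dB/decade.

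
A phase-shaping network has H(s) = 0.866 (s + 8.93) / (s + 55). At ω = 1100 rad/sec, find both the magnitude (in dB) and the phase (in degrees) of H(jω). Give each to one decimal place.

|H| = -1.3 dB, ∠H = 2.4°

|j1100 + 8.93| = √(1100² + 8.93²) = 1100
|j1100 + 55| = √(1100² + 55²) = 1101
|H(j1100)| = 0.866 × 1100 / 1101 = 0.86495
20 log₁₀(0.86495) = -1.26 dB
∠(j1100 + 8.93) = arctan(1100/8.93) = 89.53°
∠(j1100 + 55) = arctan(1100/55) = 87.14°
∠H(j1100) = 89.53° − 87.14° = 2.40°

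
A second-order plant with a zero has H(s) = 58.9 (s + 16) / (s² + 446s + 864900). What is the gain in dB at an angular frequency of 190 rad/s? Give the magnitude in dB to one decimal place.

|j190 + 16| = √(190² + 16²) = 190.7
|(j190)² + 446(j190) + 864900| = |8.288e+05 + j84740| = 8.331e+05
|H(j190)| = 58.9 × 190.7 / 8.331e+05 = 0.01348
20 log₁₀(0.01348) = -37.41 dB

-37.4 dB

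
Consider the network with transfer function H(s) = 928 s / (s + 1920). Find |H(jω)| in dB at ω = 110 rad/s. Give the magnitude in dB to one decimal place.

34.5 dB

|j110| = 110
|j110 + 1920| = √(110² + 1920²) = 1923
|H(j110)| = 928 × 110 / 1923 = 53.08
20 log₁₀(53.08) = 34.50 dB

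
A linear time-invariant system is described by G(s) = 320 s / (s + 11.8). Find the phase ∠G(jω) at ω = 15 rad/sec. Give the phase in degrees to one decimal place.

∠(j15) = 90.00°
∠(j15 + 11.8) = arctan(15/11.8) = 51.81°
∠G(j15) = 90.00° − 51.81° = 38.19°

38.2°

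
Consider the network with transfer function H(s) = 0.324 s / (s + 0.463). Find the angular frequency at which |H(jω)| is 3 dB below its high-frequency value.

0.463 rad/s

For a single-pole high-pass, the −3 dB point is at the pole: ω = 0.463 rad/s.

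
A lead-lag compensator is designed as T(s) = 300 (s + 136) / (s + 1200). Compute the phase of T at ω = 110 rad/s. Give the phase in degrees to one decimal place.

∠(j110 + 136) = arctan(110/136) = 38.97°
∠(j110 + 1200) = arctan(110/1200) = 5.24°
∠T(j110) = 38.97° − 5.24° = 33.73°

33.7°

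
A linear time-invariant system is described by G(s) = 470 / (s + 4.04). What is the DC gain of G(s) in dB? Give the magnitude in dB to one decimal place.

G(0) = 470 / 4.04 = 116.34
20 log₁₀(116.34) = 41.31 dB

41.3 dB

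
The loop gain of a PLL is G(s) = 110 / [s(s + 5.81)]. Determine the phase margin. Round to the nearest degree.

Gain crossover: |G(jω)| = 1 at ω ≈ 9.72 rad/s.
∠G(j9.72) = −90° − arctan(9.72/5.81) ≈ -149.12°
PM = 180° + (-149.12°) = 30.88°

31°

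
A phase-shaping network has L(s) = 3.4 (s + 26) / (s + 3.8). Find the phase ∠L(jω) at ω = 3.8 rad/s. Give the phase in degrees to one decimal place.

-36.7 deg

∠(j3.8 + 26) = arctan(3.8/26) = 8.32°
∠(j3.8 + 3.8) = arctan(3.8/3.8) = 45.00°
∠L(j3.8) = 8.32° − 45.00° = -36.68°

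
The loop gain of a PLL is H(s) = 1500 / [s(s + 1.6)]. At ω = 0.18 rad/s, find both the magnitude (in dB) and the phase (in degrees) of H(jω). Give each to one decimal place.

|j0.18 + 1.6| = √(0.18² + 1.6²) = 1.61
|j0.18| = 0.18
|H(j0.18)| = 1500 / (1.61 × 0.18) = 5175.7
20 log₁₀(5175.7) = 74.28 dB
∠(j0.18 + 1.6) = arctan(0.18/1.6) = 6.42°
∠(j0.18) = 90.00°
∠H(j0.18) = − (6.42° + 90.00°) = -96.42°

|H| = 74.3 dB, ∠H = -96.4 deg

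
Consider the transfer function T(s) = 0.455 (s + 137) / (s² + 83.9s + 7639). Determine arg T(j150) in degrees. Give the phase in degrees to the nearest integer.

-92°

∠(j150 + 137) = arctan(150/137) = 47.59°
∠[(j150)² + 83.9(j150) + 7639] = ∠[-14861 + j12585] = 139.74°
∠T(j150) = 47.59° − 139.74° = -92.15°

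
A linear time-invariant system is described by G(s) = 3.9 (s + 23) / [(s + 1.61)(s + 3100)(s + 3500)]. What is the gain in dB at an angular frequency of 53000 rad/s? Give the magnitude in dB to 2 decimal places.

-177.18 dB

|j53000 + 23| = √(53000² + 23²) = 5.3e+04
|j53000 + 1.61| = √(53000² + 1.61²) = 5.3e+04
|j53000 + 3100| = √(53000² + 3100²) = 5.309e+04
|j53000 + 3500| = √(53000² + 3500²) = 5.312e+04
|G(j53000)| = 3.9 × 5.3e+04 / (5.3e+04 × 5.309e+04 × 5.312e+04) = 1.383e-09
20 log₁₀(1.383e-09) = -177.183 dB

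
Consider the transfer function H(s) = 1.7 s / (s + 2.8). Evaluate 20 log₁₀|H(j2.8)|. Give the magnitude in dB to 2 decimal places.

|j2.8| = 2.8
|j2.8 + 2.8| = √(2.8² + 2.8²) = 3.96
|H(j2.8)| = 1.7 × 2.8 / 3.96 = 1.2021
20 log₁₀(1.2021) = 1.599 dB

1.60 dB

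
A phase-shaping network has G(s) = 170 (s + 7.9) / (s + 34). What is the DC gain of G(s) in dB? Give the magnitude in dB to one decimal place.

31.9 dB

G(0) = 170 × 7.9 / 34 = 39.5
20 log₁₀(39.5) = 31.93 dB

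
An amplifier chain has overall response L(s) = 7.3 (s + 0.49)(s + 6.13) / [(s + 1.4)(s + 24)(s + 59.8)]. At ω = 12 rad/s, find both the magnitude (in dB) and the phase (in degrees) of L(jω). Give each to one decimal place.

|j12 + 0.49| = √(12² + 0.49²) = 12.01
|j12 + 6.13| = √(12² + 6.13²) = 13.48
|j12 + 1.4| = √(12² + 1.4²) = 12.08
|j12 + 24| = √(12² + 24²) = 26.83
|j12 + 59.8| = √(12² + 59.8²) = 60.99
|L(j12)| = 7.3 × 12.01 × 13.48 / (12.08 × 26.83 × 60.99) = 0.05975
20 log₁₀(0.05975) = -24.47 dB
∠(j12 + 0.49) = arctan(12/0.49) = 87.66°
∠(j12 + 6.13) = arctan(12/6.13) = 62.94°
∠(j12 + 1.4) = arctan(12/1.4) = 83.35°
∠(j12 + 24) = arctan(12/24) = 26.57°
∠(j12 + 59.8) = arctan(12/59.8) = 11.35°
∠L(j12) = 87.66° + 62.94° − (83.35° + 26.57° + 11.35°) = 29.34°

|L| = -24.5 dB, ∠L = 29.3 deg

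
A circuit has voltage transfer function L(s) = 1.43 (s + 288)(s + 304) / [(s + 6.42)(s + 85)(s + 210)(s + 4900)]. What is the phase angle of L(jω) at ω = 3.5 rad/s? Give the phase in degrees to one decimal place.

∠(j3.5 + 288) = arctan(3.5/288) = 0.70°
∠(j3.5 + 304) = arctan(3.5/304) = 0.66°
∠(j3.5 + 6.42) = arctan(3.5/6.42) = 28.60°
∠(j3.5 + 85) = arctan(3.5/85) = 2.36°
∠(j3.5 + 210) = arctan(3.5/210) = 0.95°
∠(j3.5 + 4900) = arctan(3.5/4900) = 0.04°
∠L(j3.5) = 0.70° + 0.66° − (28.60° + 2.36° + 0.95° + 0.04°) = -30.60°

-30.6°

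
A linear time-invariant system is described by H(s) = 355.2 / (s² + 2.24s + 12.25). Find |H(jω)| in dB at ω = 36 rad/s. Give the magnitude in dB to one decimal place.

-11.2 dB

|(j36)² + 2.24(j36) + 12.25| = |-1283.8 + j80.64| = 1286
|H(j36)| = 355.2 / 1286 = 0.27615
20 log₁₀(0.27615) = -11.18 dB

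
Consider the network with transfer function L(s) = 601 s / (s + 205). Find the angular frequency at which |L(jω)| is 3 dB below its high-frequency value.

205 rad/sec

For a single-pole high-pass, the −3 dB point is at the pole: ω = 205 rad/sec.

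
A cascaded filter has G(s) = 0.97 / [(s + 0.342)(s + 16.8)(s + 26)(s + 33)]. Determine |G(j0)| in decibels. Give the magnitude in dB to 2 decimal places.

G(0) = 0.97 / (0.342 × 16.8 × 26 × 33) = 0.00019677
20 log₁₀(0.00019677) = -74.121 dB

-74.12 dB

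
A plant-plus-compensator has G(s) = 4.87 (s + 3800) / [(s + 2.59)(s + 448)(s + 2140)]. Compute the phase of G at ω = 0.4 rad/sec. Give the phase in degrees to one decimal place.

∠(j0.4 + 3800) = arctan(0.4/3800) = 0.01°
∠(j0.4 + 2.59) = arctan(0.4/2.59) = 8.78°
∠(j0.4 + 448) = arctan(0.4/448) = 0.05°
∠(j0.4 + 2140) = arctan(0.4/2140) = 0.01°
∠G(j0.4) = 0.01° − (8.78° + 0.05° + 0.01°) = -8.84°

-8.8 deg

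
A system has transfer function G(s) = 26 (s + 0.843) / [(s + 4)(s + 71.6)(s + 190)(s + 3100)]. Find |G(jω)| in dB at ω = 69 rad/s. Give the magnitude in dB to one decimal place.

-127.6 dB

|j69 + 0.843| = √(69² + 0.843²) = 69.01
|j69 + 4| = √(69² + 4²) = 69.12
|j69 + 71.6| = √(69² + 71.6²) = 99.44
|j69 + 190| = √(69² + 190²) = 202.1
|j69 + 3100| = √(69² + 3100²) = 3101
|G(j69)| = 26 × 69.01 / (69.12 × 99.44 × 202.1 × 3101) = 4.1649e-07
20 log₁₀(4.1649e-07) = -127.61 dB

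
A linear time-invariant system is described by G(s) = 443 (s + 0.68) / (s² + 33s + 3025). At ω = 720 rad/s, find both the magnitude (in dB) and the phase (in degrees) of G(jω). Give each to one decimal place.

|j720 + 0.68| = √(720² + 0.68²) = 720
|(j720)² + 33(j720) + 3025| = |-5.1538e+05 + j23760| = 5.159e+05
|G(j720)| = 443 × 720 / 5.159e+05 = 0.61823
20 log₁₀(0.61823) = -4.18 dB
∠(j720 + 0.68) = arctan(720/0.68) = 89.95°
∠[(j720)² + 33(j720) + 3025] = ∠[-5.1538e+05 + j23760] = 177.36°
∠G(j720) = 89.95° − 177.36° = -87.41°

|G| = -4.2 dB, ∠G = -87.4°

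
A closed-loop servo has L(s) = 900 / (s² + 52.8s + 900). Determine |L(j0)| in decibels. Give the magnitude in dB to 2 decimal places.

0.00 dB

L(0) = 900 / 900 = 1
20 log₁₀(1) = 0.000 dB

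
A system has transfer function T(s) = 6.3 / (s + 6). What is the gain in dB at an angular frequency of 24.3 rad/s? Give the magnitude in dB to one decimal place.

-12.0 dB

|j24.3 + 6| = √(24.3² + 6²) = 25.03
|T(j24.3)| = 6.3 / 25.03 = 0.2517
20 log₁₀(0.2517) = -11.98 dB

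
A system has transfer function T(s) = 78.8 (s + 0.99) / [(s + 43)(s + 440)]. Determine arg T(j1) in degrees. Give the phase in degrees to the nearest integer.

∠(j1 + 0.99) = arctan(1/0.99) = 45.29°
∠(j1 + 43) = arctan(1/43) = 1.33°
∠(j1 + 440) = arctan(1/440) = 0.13°
∠T(j1) = 45.29° − (1.33° + 0.13°) = 43.83°

44°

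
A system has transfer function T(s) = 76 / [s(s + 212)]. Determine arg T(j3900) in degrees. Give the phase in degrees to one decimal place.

∠(j3900 + 212) = arctan(3900/212) = 86.89°
∠(j3900) = 90.00°
∠T(j3900) = − (86.89° + 90.00°) = -176.89°

-176.9°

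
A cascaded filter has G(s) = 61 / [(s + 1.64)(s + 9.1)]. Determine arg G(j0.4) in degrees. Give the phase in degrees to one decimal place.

∠(j0.4 + 1.64) = arctan(0.4/1.64) = 13.71°
∠(j0.4 + 9.1) = arctan(0.4/9.1) = 2.52°
∠G(j0.4) = − (13.71° + 2.52°) = -16.22°

-16.2 deg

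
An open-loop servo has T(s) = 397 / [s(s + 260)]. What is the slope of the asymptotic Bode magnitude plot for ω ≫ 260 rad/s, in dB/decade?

With 0 zeros and 2 poles, the high-frequency asymptotic slope is 20 × (0 − 2) = -40 dB/decade.

-40 dB/decade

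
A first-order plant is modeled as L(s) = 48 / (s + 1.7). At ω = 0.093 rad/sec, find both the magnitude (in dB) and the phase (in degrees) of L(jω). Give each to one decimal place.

|L| = 29.0 dB, ∠L = -3.1°

|j0.093 + 1.7| = √(0.093² + 1.7²) = 1.703
|L(j0.093)| = 48 / 1.703 = 28.193
20 log₁₀(28.193) = 29.00 dB
∠(j0.093 + 1.7) = arctan(0.093/1.7) = 3.13°
∠L(j0.093) = −3.13° = -3.13°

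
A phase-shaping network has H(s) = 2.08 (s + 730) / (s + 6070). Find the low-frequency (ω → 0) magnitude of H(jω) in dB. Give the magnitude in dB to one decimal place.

-12.0 dB

H(0) = 2.08 × 730 / 6070 = 0.25015
20 log₁₀(0.25015) = -12.04 dB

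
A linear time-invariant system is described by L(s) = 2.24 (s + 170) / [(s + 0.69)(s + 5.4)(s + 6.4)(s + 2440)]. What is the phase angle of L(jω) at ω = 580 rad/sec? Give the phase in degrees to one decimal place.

-208.5°

∠(j580 + 170) = arctan(580/170) = 73.66°
∠(j580 + 0.69) = arctan(580/0.69) = 89.93°
∠(j580 + 5.4) = arctan(580/5.4) = 89.47°
∠(j580 + 6.4) = arctan(580/6.4) = 89.37°
∠(j580 + 2440) = arctan(580/2440) = 13.37°
∠L(j580) = 73.66° − (89.93° + 89.47° + 89.37° + 13.37°) = -208.47°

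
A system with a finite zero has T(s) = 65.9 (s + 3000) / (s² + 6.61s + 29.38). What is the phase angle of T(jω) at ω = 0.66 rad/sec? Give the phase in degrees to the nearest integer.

∠(j0.66 + 3000) = arctan(0.66/3000) = 0.01°
∠[(j0.66)² + 6.61(j0.66) + 29.38] = ∠[28.944 + j4.3626] = 8.57°
∠T(j0.66) = 0.01° − 8.57° = -8.56°

-9°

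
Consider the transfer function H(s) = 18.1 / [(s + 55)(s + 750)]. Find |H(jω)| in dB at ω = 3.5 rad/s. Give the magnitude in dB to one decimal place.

-67.2 dB

|j3.5 + 55| = √(3.5² + 55²) = 55.11
|j3.5 + 750| = √(3.5² + 750²) = 750
|H(j3.5)| = 18.1 / (55.11 × 750) = 0.0004379
20 log₁₀(0.0004379) = -67.17 dB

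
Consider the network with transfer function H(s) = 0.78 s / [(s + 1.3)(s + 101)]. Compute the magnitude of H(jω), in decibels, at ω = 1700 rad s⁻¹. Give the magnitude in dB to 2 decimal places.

|j1700| = 1700
|j1700 + 1.3| = √(1700² + 1.3²) = 1700
|j1700 + 101| = √(1700² + 101²) = 1703
|H(j1700)| = 0.78 × 1700 / (1700 × 1703) = 0.00045802
20 log₁₀(0.00045802) = -66.782 dB

-66.78 dB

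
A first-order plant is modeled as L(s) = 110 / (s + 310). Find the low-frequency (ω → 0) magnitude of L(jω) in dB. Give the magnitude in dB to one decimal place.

-9.0 dB

L(0) = 110 / 310 = 0.35484
20 log₁₀(0.35484) = -9.00 dB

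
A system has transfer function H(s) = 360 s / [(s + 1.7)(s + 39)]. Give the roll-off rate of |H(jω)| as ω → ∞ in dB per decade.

With 1 zero and 2 poles, the high-frequency asymptotic slope is 20 × (1 − 2) = -20 dB/decade.

-20 dB/decade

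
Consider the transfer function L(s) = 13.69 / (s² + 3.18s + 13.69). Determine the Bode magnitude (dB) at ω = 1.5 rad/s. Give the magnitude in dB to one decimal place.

|(j1.5)² + 3.18(j1.5) + 13.69| = |11.44 + j4.77| = 12.39
|L(j1.5)| = 13.69 / 12.39 = 1.1045
20 log₁₀(1.1045) = 0.86 dB

0.9 dB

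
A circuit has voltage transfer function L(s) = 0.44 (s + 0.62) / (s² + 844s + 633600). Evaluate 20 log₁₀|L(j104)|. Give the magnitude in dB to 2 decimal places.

-82.76 dB

|j104 + 0.62| = √(104² + 0.62²) = 104
|(j104)² + 844(j104) + 633600| = |6.2278e+05 + j87776| = 6.289e+05
|L(j104)| = 0.44 × 104 / 6.289e+05 = 7.2759e-05
20 log₁₀(7.2759e-05) = -82.762 dB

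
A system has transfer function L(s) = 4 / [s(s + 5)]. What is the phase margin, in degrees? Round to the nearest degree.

Gain crossover: |L(jω)| = 1 at ω ≈ 0.79 rad/s.
∠L(j0.79) = −90° − arctan(0.79/5) ≈ -98.98°
PM = 180° + (-98.98°) = 81.02°

81°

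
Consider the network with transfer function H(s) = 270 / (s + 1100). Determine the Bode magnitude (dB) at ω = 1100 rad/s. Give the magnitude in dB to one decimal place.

|j1100 + 1100| = √(1100² + 1100²) = 1556
|H(j1100)| = 270 / 1556 = 0.17356
20 log₁₀(0.17356) = -15.21 dB

-15.2 dB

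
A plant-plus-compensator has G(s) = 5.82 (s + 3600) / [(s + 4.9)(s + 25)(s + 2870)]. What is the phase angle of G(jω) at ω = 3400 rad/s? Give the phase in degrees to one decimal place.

∠(j3400 + 3600) = arctan(3400/3600) = 43.36°
∠(j3400 + 4.9) = arctan(3400/4.9) = 89.92°
∠(j3400 + 25) = arctan(3400/25) = 89.58°
∠(j3400 + 2870) = arctan(3400/2870) = 49.83°
∠G(j3400) = 43.36° − (89.92° + 89.58° + 49.83°) = -185.96°

-186.0°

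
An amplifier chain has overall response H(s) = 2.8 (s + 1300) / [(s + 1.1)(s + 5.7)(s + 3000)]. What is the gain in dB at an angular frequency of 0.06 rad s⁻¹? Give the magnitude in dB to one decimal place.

-14.3 dB

|j0.06 + 1300| = √(0.06² + 1300²) = 1300
|j0.06 + 1.1| = √(0.06² + 1.1²) = 1.102
|j0.06 + 5.7| = √(0.06² + 5.7²) = 5.7
|j0.06 + 3000| = √(0.06² + 3000²) = 3000
|H(j0.06)| = 2.8 × 1300 / (1.102 × 5.7 × 3000) = 0.19322
20 log₁₀(0.19322) = -14.28 dB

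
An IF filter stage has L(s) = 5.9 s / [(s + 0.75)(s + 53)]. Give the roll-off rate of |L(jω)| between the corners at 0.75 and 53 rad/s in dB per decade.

In this band the factors already past their corner are: 1 differentiator zero, pole at 0.75; net slope = 0 dB/decade.

0 dB/decade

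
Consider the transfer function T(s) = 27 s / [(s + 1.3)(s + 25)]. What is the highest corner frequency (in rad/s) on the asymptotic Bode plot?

Break frequencies occur at each pole and zero magnitude: 1.3 rad/s, 25 rad/s.
The highest is 25 rad/s.

25 rad/s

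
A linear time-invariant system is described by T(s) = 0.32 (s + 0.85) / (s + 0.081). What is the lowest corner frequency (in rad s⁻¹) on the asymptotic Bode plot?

0.081 rad s⁻¹

Break frequencies occur at each pole and zero magnitude: 0.081 rad s⁻¹, 0.85 rad s⁻¹.
The lowest is 0.081 rad s⁻¹.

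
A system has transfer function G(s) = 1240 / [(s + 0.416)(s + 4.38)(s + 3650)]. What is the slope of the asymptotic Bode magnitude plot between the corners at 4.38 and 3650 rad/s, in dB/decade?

-40 dB/decade

In this band the factors already past their corner are: pole at 0.416, pole at 4.38; net slope = -40 dB/decade.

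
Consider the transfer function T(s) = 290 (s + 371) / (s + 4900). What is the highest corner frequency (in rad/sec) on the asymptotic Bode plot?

4900 rad/sec

Break frequencies occur at each pole and zero magnitude: 371 rad/sec, 4900 rad/sec.
The highest is 4900 rad/sec.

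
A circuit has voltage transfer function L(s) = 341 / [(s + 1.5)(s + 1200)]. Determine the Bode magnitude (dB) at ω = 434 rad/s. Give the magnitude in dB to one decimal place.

|j434 + 1.5| = √(434² + 1.5²) = 434
|j434 + 1200| = √(434² + 1200²) = 1276
|L(j434)| = 341 / (434 × 1276) = 0.00061573
20 log₁₀(0.00061573) = -64.21 dB

-64.2 dB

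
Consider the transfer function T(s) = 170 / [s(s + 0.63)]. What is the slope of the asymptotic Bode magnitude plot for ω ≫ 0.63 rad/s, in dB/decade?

-40 dB/decade

With 0 zeros and 2 poles, the high-frequency asymptotic slope is 20 × (0 − 2) = -40 dB/decade.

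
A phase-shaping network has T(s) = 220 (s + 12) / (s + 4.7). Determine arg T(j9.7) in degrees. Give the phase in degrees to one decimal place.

-25.2°

∠(j9.7 + 12) = arctan(9.7/12) = 38.95°
∠(j9.7 + 4.7) = arctan(9.7/4.7) = 64.15°
∠T(j9.7) = 38.95° − 64.15° = -25.20°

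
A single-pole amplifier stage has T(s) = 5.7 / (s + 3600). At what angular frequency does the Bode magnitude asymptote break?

3600 rad/s

The single real pole at s = −3600 gives a corner at ω = 3600 rad/s.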